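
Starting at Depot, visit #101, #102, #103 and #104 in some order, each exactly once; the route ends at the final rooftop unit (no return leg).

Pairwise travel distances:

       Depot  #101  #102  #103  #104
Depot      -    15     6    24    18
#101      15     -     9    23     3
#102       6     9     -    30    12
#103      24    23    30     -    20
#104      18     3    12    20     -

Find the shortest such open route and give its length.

Minimum one-way distance = 38.

There are 4! = 24 possible orderings.
Depot - #101 - #102 - #103 - #104: 15+9+30+20 = 74
Depot - #101 - #102 - #104 - #103: 15+9+12+20 = 56
Depot - #101 - #103 - #102 - #104: 15+23+30+12 = 80
Depot - #101 - #103 - #104 - #102: 15+23+20+12 = 70
Depot - #101 - #104 - #102 - #103: 15+3+12+30 = 60
Depot - #101 - #104 - #103 - #102: 15+3+20+30 = 68
Depot - #102 - #101 - #103 - #104: 6+9+23+20 = 58
Depot - #102 - #101 - #104 - #103: 6+9+3+20 = 38
Depot - #102 - #103 - #101 - #104: 6+30+23+3 = 62
Depot - #102 - #103 - #104 - #101: 6+30+20+3 = 59
Depot - #102 - #104 - #101 - #103: 6+12+3+23 = 44
Depot - #102 - #104 - #103 - #101: 6+12+20+23 = 61
Depot - #103 - #101 - #102 - #104: 24+23+9+12 = 68
Depot - #103 - #101 - #104 - #102: 24+23+3+12 = 62
… (10 more)
The minimum is 38.
One shortest path: Depot → #102 → #101 → #104 → #103.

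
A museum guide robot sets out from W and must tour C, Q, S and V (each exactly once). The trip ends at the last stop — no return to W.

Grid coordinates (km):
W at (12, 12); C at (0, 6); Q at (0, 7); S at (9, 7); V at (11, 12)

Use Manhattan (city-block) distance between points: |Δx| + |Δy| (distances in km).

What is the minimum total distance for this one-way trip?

Shortest open route: 18 km.

There are 4! = 24 possible orderings.
W - C - Q - S - V: 18+1+9+7 = 35
W - C - Q - V - S: 18+1+16+7 = 42
W - C - S - Q - V: 18+10+9+16 = 53
W - C - S - V - Q: 18+10+7+16 = 51
W - C - V - Q - S: 18+17+16+9 = 60
W - C - V - S - Q: 18+17+7+9 = 51
W - Q - C - S - V: 17+1+10+7 = 35
W - Q - C - V - S: 17+1+17+7 = 42
W - Q - S - C - V: 17+9+10+17 = 53
W - Q - S - V - C: 17+9+7+17 = 50
W - Q - V - C - S: 17+16+17+10 = 60
W - Q - V - S - C: 17+16+7+10 = 50
W - S - C - Q - V: 8+10+1+16 = 35
W - S - C - V - Q: 8+10+17+16 = 51
… (10 more)
W - V - S - Q - C: 1+7+9+1 = 18  ← best
The minimum is 18.
One shortest path: W → V → S → Q → C.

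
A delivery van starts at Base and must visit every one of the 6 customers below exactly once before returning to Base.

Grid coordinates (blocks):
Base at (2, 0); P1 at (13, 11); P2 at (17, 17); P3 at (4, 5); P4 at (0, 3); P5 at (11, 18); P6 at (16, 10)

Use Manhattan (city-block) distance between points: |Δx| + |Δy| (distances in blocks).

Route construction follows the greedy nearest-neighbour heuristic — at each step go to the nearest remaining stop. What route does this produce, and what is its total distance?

72 blocks along Base → P4 → P3 → P1 → P6 → P2 → P5 → Base.

At Base the remaining stops are P4 5, P3 7, P1 22, P6 24, P5 27, P2 32; go to P4.
At P4 the remaining stops are P3 6, P1 21, P6 23, P5 26, P2 31; go to P3.
At P3 the remaining stops are P1 15, P6 17, P5 20, P2 25; go to P1.
At P1 the remaining stops are P6 4, P5 9, P2 10; go to P6.
At P6 the remaining stops are P2 8, P5 13; go to P2.
At P2 the remaining stops are P5 7; go to P5.
Return P5→Base: 27.
Total = 5 + 6 + 15 + 4 + 8 + 7 + 27 = 72.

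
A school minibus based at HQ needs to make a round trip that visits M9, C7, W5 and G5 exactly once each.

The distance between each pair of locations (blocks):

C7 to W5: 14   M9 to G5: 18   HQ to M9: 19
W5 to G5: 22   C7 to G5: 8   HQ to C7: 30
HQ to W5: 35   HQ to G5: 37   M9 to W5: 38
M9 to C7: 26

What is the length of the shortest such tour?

HQ - M9 - C7 - W5 - G5 - HQ: 19+26+14+22+37 = 118
HQ - M9 - C7 - G5 - W5 - HQ: 19+26+8+22+35 = 110
HQ - M9 - W5 - C7 - G5 - HQ: 19+38+14+8+37 = 116
HQ - M9 - W5 - G5 - C7 - HQ: 19+38+22+8+30 = 117
HQ - M9 - G5 - C7 - W5 - HQ: 19+18+8+14+35 = 94
HQ - M9 - G5 - W5 - C7 - HQ: 19+18+22+14+30 = 103
HQ - C7 - M9 - W5 - G5 - HQ: 30+26+38+22+37 = 153
HQ - C7 - M9 - G5 - W5 - HQ: 30+26+18+22+35 = 131
HQ - C7 - W5 - M9 - G5 - HQ: 30+14+38+18+37 = 137
HQ - C7 - G5 - M9 - W5 - HQ: 30+8+18+38+35 = 129
HQ - W5 - M9 - C7 - G5 - HQ: 35+38+26+8+37 = 144
HQ - W5 - C7 - M9 - G5 - HQ: 35+14+26+18+37 = 130
The minimum is 94.
One optimal route: HQ → M9 → G5 → C7 → W5 → HQ (or its reverse).

Shortest round trip = 94 blocks.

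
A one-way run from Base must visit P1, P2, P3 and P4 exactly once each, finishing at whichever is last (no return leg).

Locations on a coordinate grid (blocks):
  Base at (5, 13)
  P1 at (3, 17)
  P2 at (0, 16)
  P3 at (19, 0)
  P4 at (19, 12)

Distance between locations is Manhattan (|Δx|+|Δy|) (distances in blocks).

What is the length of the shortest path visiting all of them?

45 blocks — the minimum one-way total.

There are 4! = 24 possible orderings.
Base→P1→P2→P3→P4: 6+4+35+12 = 57
Base→P1→P2→P4→P3: 6+4+23+12 = 45
Base→P1→P3→P2→P4: 6+33+35+23 = 97
Base→P1→P3→P4→P2: 6+33+12+23 = 74
Base→P1→P4→P2→P3: 6+21+23+35 = 85
Base→P1→P4→P3→P2: 6+21+12+35 = 74
Base→P2→P1→P3→P4: 8+4+33+12 = 57
Base→P2→P1→P4→P3: 8+4+21+12 = 45
Base→P2→P3→P1→P4: 8+35+33+21 = 97
Base→P2→P3→P4→P1: 8+35+12+21 = 76
Base→P2→P4→P1→P3: 8+23+21+33 = 85
Base→P2→P4→P3→P1: 8+23+12+33 = 76
Base→P3→P1→P2→P4: 27+33+4+23 = 87
Base→P3→P1→P4→P2: 27+33+21+23 = 104
… (10 more)
The minimum is 45.
One shortest path: Base → P1 → P2 → P4 → P3.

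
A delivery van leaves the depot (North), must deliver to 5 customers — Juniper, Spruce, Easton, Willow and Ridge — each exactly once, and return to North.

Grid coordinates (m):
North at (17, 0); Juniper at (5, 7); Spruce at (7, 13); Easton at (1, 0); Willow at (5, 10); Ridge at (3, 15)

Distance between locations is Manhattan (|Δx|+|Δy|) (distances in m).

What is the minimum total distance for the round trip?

Shortest round trip = 66 m.

North→Juniper→Spruce→Easton→Willow→Ridge→North: 19+8+19+14+7+29 = 96
North→Juniper→Spruce→Easton→Ridge→Willow→North: 19+8+19+17+7+22 = 92
North→Juniper→Spruce→Willow→Easton→Ridge→North: 19+8+5+14+17+29 = 92
North→Juniper→Spruce→Willow→Ridge→Easton→North: 19+8+5+7+17+16 = 72
North→Juniper→Spruce→Ridge→Easton→Willow→North: 19+8+6+17+14+22 = 86
North→Juniper→Spruce→Ridge→Willow→Easton→North: 19+8+6+7+14+16 = 70
North→Juniper→Easton→Spruce→Willow→Ridge→North: 19+11+19+5+7+29 = 90
North→Juniper→Easton→Spruce→Ridge→Willow→North: 19+11+19+6+7+22 = 84
North→Juniper→Easton→Willow→Spruce→Ridge→North: 19+11+14+5+6+29 = 84
North→Juniper→Easton→Willow→Ridge→Spruce→North: 19+11+14+7+6+23 = 80
North→Juniper→Easton→Ridge→Spruce→Willow→North: 19+11+17+6+5+22 = 80
North→Juniper→Easton→Ridge→Willow→Spruce→North: 19+11+17+7+5+23 = 82
North→Juniper→Willow→Spruce→Easton→Ridge→North: 19+3+5+19+17+29 = 92
North→Juniper→Willow→Spruce→Ridge→Easton→North: 19+3+5+6+17+16 = 66
… (46 more)
The minimum is 66.
One optimal route: North → Juniper → Willow → Spruce → Ridge → Easton → North (or its reverse).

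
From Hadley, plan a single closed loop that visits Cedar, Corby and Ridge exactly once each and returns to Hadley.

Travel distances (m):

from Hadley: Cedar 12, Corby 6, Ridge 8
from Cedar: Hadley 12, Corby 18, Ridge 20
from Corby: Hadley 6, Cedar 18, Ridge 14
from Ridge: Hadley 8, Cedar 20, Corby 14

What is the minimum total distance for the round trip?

With 3 stops there are 3!/2 = 3 distinct round trips (a route and its reverse cost the same).
Hadley - Cedar - Corby - Ridge - Hadley: 12+18+14+8 = 52
Hadley - Cedar - Ridge - Corby - Hadley: 12+20+14+6 = 52
Hadley - Corby - Cedar - Ridge - Hadley: 6+18+20+8 = 52
The minimum is 52.
One optimal route: Hadley → Cedar → Corby → Ridge → Hadley (or its reverse).

Minimum total distance: 52 m.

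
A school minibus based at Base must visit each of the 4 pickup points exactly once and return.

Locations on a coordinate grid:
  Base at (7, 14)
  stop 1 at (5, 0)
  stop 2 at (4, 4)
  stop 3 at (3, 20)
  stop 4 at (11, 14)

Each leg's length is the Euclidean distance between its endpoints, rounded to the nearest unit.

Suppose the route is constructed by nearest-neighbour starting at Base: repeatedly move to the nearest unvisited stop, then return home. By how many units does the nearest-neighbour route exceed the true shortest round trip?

Excess over optimum: 2.

Base: stop 4=4, stop 3=7, stop 2=10, stop 1=14 ⇒ stop 4
stop 4: stop 3=10, stop 2=12, stop 1=15 ⇒ stop 3
stop 3: stop 2=16, stop 1=20 ⇒ stop 2
stop 2: stop 1=4 ⇒ stop 1
NN route Base → stop 4 → stop 3 → stop 2 → stop 1 → Base costs 48.
Optimal: Base → stop 2 → stop 1 → stop 4 → stop 3 → Base costs 46 (by enumerating all 12 distinct tours).
Excess = 48 − 46 = 2.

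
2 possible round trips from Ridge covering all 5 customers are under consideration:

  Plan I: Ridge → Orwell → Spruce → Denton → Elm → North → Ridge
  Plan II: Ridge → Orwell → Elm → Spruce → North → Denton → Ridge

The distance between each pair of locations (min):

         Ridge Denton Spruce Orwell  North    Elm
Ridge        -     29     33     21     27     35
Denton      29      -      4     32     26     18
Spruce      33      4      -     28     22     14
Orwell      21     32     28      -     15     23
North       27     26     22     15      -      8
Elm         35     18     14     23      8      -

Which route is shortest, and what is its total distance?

Plan I: 21 + 28 + 4 + 18 + 8 + 27 = 106
Plan II: 21 + 23 + 14 + 22 + 26 + 29 = 135

Shortest is Plan I, total 106 min.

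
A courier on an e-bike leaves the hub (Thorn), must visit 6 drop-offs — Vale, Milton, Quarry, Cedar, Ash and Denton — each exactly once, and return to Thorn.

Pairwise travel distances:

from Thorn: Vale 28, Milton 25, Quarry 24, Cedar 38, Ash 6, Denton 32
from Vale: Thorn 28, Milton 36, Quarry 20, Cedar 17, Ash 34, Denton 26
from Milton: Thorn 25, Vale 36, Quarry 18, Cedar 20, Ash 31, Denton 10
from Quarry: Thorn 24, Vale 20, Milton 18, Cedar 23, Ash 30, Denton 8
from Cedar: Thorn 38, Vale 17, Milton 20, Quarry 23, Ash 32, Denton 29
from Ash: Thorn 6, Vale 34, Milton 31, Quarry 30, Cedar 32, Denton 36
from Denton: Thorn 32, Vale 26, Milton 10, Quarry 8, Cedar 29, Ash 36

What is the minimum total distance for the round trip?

Thorn - Vale - Milton - Quarry - Cedar - Ash - Denton - Thorn: 28+36+18+23+32+36+32 = 205
Thorn - Vale - Milton - Quarry - Cedar - Denton - Ash - Thorn: 28+36+18+23+29+36+6 = 176
Thorn - Vale - Milton - Quarry - Ash - Cedar - Denton - Thorn: 28+36+18+30+32+29+32 = 205
Thorn - Vale - Milton - Quarry - Ash - Denton - Cedar - Thorn: 28+36+18+30+36+29+38 = 215
Thorn - Vale - Milton - Quarry - Denton - Cedar - Ash - Thorn: 28+36+18+8+29+32+6 = 157
Thorn - Vale - Milton - Quarry - Denton - Ash - Cedar - Thorn: 28+36+18+8+36+32+38 = 196
Thorn - Vale - Milton - Cedar - Quarry - Ash - Denton - Thorn: 28+36+20+23+30+36+32 = 205
Thorn - Vale - Milton - Cedar - Quarry - Denton - Ash - Thorn: 28+36+20+23+8+36+6 = 157
… (352 more)
Thorn - Milton - Denton - Quarry - Vale - Cedar - Ash - Thorn: 25+10+8+20+17+32+6 = 118  ← best
The minimum is 118.
One optimal route: Thorn → Milton → Denton → Quarry → Vale → Cedar → Ash → Thorn (or its reverse).

118 — the shortest possible round trip.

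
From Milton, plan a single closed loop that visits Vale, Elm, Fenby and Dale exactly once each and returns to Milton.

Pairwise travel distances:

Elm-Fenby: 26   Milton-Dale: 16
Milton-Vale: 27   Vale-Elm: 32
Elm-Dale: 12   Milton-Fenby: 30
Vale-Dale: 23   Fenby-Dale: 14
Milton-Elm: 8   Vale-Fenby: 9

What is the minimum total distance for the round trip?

Milton→Vale→Elm→Fenby→Dale→Milton: 27+32+26+14+16 = 115
Milton→Vale→Elm→Dale→Fenby→Milton: 27+32+12+14+30 = 115
Milton→Vale→Fenby→Elm→Dale→Milton: 27+9+26+12+16 = 90
Milton→Vale→Fenby→Dale→Elm→Milton: 27+9+14+12+8 = 70
Milton→Vale→Dale→Elm→Fenby→Milton: 27+23+12+26+30 = 118
Milton→Vale→Dale→Fenby→Elm→Milton: 27+23+14+26+8 = 98
Milton→Elm→Vale→Fenby→Dale→Milton: 8+32+9+14+16 = 79
Milton→Elm→Vale→Dale→Fenby→Milton: 8+32+23+14+30 = 107
Milton→Elm→Fenby→Vale→Dale→Milton: 8+26+9+23+16 = 82
Milton→Elm→Dale→Vale→Fenby→Milton: 8+12+23+9+30 = 82
Milton→Fenby→Vale→Elm→Dale→Milton: 30+9+32+12+16 = 99
Milton→Fenby→Elm→Vale→Dale→Milton: 30+26+32+23+16 = 127
The minimum is 70.
One optimal route: Milton → Vale → Fenby → Dale → Elm → Milton (or its reverse).

Minimum total distance: 70.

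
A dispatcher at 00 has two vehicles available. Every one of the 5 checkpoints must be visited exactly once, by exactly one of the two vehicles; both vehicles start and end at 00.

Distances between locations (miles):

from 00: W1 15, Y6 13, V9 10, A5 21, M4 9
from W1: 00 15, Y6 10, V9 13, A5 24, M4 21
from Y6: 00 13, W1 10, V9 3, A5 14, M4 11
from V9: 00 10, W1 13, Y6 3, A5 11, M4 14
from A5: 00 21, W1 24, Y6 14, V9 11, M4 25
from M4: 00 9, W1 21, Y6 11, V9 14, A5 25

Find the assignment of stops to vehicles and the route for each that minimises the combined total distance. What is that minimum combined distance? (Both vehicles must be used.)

Minimum combined distance: 78 miles.

Check every non-empty split of the stops between the two vehicles; for each half take its own optimal tour:
  {W1} + {Y6, V9, A5, M4}: 30 + 55 = 85
  {Y6} + {W1, V9, A5, M4}: 26 + 73 = 99
  {W1, Y6} + {V9, A5, M4}: 38 + 55 = 93
  {V9} + {W1, Y6, A5, M4}: 20 + 73 = 93
  {W1, V9} + {Y6, A5, M4}: 38 + 55 = 93
  {Y6, V9} + {W1, A5, M4}: 26 + 73 = 99
  … (15 splits in total)
  {W1, Y6, V9, A5} + {M4}: 60 + 18 = 78  ← best
Best: vehicle 1 00 → W1 → Y6 → V9 → A5 → 00 = 60; vehicle 2 00 → M4 → 00 = 18; combined 78.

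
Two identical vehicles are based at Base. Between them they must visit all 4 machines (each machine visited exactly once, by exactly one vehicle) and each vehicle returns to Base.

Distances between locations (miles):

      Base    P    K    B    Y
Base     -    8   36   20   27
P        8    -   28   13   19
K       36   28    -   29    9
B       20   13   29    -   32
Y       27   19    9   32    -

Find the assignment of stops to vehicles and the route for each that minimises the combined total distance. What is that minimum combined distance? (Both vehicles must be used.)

There are 2^3 − 1 = 7 ways to divide the 4 stops into two non-empty groups. For each, the best each vehicle can do is its own shortest tour through its group:
  {P} + {K, B, Y}: 16 + 85 = 101
  {K} + {P, B, Y}: 72 + 79 = 151
  {P, K} + {B, Y}: 72 + 79 = 151
  {B} + {P, K, Y}: 40 + 72 = 112
  {P, B} + {K, Y}: 41 + 72 = 113
  {K, B} + {P, Y}: 85 + 54 = 139
  … (7 splits in total)
Best: vehicle 1 Base → P → Base = 16; vehicle 2 Base → B → K → Y → Base = 85; combined 101.

Minimum combined distance: 101 miles.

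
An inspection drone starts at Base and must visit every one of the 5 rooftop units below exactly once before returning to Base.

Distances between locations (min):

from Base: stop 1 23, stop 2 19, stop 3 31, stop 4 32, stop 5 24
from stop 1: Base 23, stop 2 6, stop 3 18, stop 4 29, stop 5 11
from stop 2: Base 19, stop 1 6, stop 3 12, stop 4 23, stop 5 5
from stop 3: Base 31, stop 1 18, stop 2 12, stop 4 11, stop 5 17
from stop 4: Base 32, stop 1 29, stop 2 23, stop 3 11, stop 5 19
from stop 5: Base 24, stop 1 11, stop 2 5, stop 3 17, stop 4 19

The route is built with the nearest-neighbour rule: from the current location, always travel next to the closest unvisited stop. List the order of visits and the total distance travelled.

Total distance 96 min via the nearest-neighbour route Base → stop 2 → stop 5 → stop 1 → stop 3 → stop 4 → Base.

At Base the remaining stops are stop 2 19, stop 1 23, stop 5 24, stop 3 31, stop 4 32; go to stop 2.
At stop 2 the remaining stops are stop 5 5, stop 1 6, stop 3 12, stop 4 23; go to stop 5.
At stop 5 the remaining stops are stop 1 11, stop 3 17, stop 4 19; go to stop 1.
At stop 1 the remaining stops are stop 3 18, stop 4 29; go to stop 3.
At stop 3 the remaining stops are stop 4 11; go to stop 4.
Return stop 4→Base: 32.
Total = 19 + 5 + 11 + 18 + 11 + 32 = 96.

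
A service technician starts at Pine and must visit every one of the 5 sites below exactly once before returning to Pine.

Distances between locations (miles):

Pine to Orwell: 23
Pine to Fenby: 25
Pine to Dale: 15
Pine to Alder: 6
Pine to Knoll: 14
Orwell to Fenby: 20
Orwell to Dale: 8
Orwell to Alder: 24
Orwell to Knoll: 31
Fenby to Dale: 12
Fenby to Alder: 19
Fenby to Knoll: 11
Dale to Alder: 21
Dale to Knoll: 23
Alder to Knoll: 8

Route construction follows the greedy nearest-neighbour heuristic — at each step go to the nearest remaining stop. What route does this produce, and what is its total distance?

68 miles along Pine → Alder → Knoll → Fenby → Dale → Orwell → Pine.

At Pine the remaining stops are Alder 6, Knoll 14, Dale 15, Orwell 23, Fenby 25; go to Alder.
At Alder the remaining stops are Knoll 8, Fenby 19, Dale 21, Orwell 24; go to Knoll.
At Knoll the remaining stops are Fenby 11, Dale 23, Orwell 31; go to Fenby.
At Fenby the remaining stops are Dale 12, Orwell 20; go to Dale.
At Dale the remaining stops are Orwell 8; go to Orwell.
Return Orwell→Pine: 23.
Total = 6 + 8 + 11 + 12 + 8 + 23 = 68.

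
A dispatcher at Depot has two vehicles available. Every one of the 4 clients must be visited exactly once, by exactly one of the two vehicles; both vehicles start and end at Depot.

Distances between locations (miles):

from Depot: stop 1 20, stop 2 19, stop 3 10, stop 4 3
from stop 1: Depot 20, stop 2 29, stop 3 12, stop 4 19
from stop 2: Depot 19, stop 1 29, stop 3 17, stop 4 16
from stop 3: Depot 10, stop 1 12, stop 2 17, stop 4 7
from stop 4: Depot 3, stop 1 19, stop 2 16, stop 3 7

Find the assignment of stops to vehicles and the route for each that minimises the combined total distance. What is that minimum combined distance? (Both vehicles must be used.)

74 miles — the smallest possible combined total.

Check every non-empty split of the stops between the two vehicles; for each half take its own optimal tour:
  {stop 1} + {stop 2, stop 3, stop 4}: 40 + 46 = 86
  {stop 2} + {stop 1, stop 3, stop 4}: 38 + 42 = 80
  {stop 1, stop 2} + {stop 3, stop 4}: 68 + 20 = 88
  {stop 3} + {stop 1, stop 2, stop 4}: 20 + 68 = 88
  {stop 1, stop 3} + {stop 2, stop 4}: 42 + 38 = 80
  {stop 2, stop 3} + {stop 1, stop 4}: 46 + 42 = 88
  … (7 splits in total)
  {stop 1, stop 2, stop 3} + {stop 4}: 68 + 6 = 74  ← best
Best: vehicle 1 Depot → stop 1 → stop 3 → stop 2 → Depot = 68; vehicle 2 Depot → stop 4 → Depot = 6; combined 74.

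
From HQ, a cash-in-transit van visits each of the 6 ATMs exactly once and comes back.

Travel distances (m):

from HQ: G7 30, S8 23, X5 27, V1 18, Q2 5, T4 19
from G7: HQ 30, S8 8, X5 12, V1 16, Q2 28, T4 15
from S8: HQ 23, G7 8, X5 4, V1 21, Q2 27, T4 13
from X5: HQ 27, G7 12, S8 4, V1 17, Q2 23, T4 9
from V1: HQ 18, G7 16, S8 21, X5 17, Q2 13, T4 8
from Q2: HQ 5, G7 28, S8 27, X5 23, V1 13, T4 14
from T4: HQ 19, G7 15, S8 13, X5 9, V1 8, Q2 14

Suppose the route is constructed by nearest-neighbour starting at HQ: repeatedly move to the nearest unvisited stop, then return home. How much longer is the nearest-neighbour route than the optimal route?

From HQ: Q2=5, V1=18, T4=19, S8=23, X5=27, G7=30 → choose Q2 (5).
From Q2: V1=13, T4=14, X5=23, S8=27, G7=28 → choose V1 (13).
From V1: T4=8, G7=16, X5=17, S8=21 → choose T4 (8).
From T4: X5=9, S8=13, G7=15 → choose X5 (9).
From X5: S8=4, G7=12 → choose S8 (4).
From S8: G7=8 → choose G7 (8).
NN route HQ → Q2 → V1 → T4 → X5 → S8 → G7 → HQ costs 77.
Optimal: HQ → V1 → G7 → S8 → X5 → T4 → Q2 → HQ costs 74 (by enumerating all 360 distinct tours).
Excess = 77 − 74 = 3.

The nearest-neighbour route is 3 m longer than optimal.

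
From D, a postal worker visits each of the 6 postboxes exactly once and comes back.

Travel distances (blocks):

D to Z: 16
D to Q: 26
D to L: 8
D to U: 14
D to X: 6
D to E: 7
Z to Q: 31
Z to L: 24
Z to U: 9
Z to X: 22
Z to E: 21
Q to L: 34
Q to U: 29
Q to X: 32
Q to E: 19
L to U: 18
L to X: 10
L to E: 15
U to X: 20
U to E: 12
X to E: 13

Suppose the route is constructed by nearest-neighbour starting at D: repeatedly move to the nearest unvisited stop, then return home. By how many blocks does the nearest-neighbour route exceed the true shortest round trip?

The nearest-neighbour route is 9 blocks longer than optimal.

D: X=6, E=7, L=8, U=14, Z=16, Q=26 ⇒ X
X: L=10, E=13, U=20, Z=22, Q=32 ⇒ L
L: E=15, U=18, Z=24, Q=34 ⇒ E
E: U=12, Q=19, Z=21 ⇒ U
U: Z=9, Q=29 ⇒ Z
Z: Q=31 ⇒ Q
NN route D → X → L → E → U → Z → Q → D costs 109.
Optimal: D → X → L → U → Z → Q → E → D costs 100 (by enumerating all 360 distinct tours).
Excess = 109 − 100 = 9.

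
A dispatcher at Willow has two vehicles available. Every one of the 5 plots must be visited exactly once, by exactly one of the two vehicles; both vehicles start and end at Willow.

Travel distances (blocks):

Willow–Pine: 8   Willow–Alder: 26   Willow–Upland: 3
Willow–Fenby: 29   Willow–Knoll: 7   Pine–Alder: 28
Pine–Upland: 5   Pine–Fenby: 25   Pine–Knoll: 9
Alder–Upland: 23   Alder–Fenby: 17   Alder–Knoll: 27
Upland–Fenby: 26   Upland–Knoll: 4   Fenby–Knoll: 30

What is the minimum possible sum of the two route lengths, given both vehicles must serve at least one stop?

Try each way of splitting the stops between the two vehicles (each non-empty) and, for each split, find the best tour for each vehicle:
  {Pine} + {Alder, Upland, Fenby, Knoll}: 16 + 80 = 96
  {Alder} + {Pine, Upland, Fenby, Knoll}: 52 + 70 = 122
  {Pine, Alder} + {Upland, Fenby, Knoll}: 62 + 66 = 128
  {Upland} + {Pine, Alder, Fenby, Knoll}: 6 + 84 = 90
  {Pine, Upland} + {Alder, Fenby, Knoll}: 16 + 80 = 96
  {Alder, Upland} + {Pine, Fenby, Knoll}: 52 + 70 = 122
  … (15 splits in total)
Best: vehicle 1 Willow → Upland → Willow = 6; vehicle 2 Willow → Pine → Fenby → Alder → Knoll → Willow = 84; combined 90.

90 blocks — the smallest possible combined total.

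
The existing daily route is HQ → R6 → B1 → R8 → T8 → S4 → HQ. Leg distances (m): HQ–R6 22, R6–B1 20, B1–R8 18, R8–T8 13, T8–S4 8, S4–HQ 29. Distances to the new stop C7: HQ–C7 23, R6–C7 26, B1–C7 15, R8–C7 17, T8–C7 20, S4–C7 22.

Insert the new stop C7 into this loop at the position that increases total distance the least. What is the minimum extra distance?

Insertion cost between consecutive stops i–j is d(i,C7) + d(C7,j) − d(i,j):
  between HQ and R6: 23 + 26 − 22 = 27
  between R6 and B1: 26 + 15 − 20 = 21
  between B1 and R8: 15 + 17 − 18 = 14
  between R8 and T8: 17 + 20 − 13 = 24
  between T8 and S4: 20 + 22 − 8 = 34
  between S4 and HQ: 22 + 23 − 29 = 16
Cheapest insertion is between B1 and R8, adding 14.
New total = 110 + 14 = 124.

Minimum extra distance: 14 m, inserting C7 between B1 and R8.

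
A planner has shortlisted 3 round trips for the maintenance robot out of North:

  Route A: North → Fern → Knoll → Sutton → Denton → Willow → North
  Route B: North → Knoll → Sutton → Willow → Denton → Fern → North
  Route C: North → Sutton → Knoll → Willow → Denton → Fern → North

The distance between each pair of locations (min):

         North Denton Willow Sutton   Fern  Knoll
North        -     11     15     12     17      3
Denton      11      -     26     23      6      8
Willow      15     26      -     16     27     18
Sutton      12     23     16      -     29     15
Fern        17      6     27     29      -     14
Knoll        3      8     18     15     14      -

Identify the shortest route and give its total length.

Route A: 17 + 14 + 15 + 23 + 26 + 15 = 110
Route B: 3 + 15 + 16 + 26 + 6 + 17 = 83
Route C: 12 + 15 + 18 + 26 + 6 + 17 = 94

83 min — Route B is the shortest.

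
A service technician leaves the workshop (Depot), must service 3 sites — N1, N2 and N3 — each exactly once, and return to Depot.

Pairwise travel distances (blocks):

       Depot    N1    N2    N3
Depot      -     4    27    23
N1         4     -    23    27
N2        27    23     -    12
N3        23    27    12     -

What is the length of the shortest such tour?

Depot-N1-N2-N3-Depot: 4+23+12+23 = 62
Depot-N1-N3-N2-Depot: 4+27+12+27 = 70
Depot-N2-N1-N3-Depot: 27+23+27+23 = 100
The minimum is 62.
One optimal route: Depot → N1 → N2 → N3 → Depot (or its reverse).

Shortest round trip = 62 blocks.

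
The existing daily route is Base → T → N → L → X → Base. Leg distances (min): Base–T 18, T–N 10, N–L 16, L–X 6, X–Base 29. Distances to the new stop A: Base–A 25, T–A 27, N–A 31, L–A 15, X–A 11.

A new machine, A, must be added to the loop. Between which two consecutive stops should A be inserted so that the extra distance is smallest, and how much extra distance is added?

+7 min — insert A between X and Base.

Insertion cost between consecutive stops i–j is d(i,A) + d(A,j) − d(i,j):
  between Base and T: 25 + 27 − 18 = 34
  between T and N: 27 + 31 − 10 = 48
  between N and L: 31 + 15 − 16 = 30
  between L and X: 15 + 11 − 6 = 20
  between X and Base: 11 + 25 − 29 = 7
Cheapest insertion is between X and Base, adding 7.
New total = 79 + 7 = 86.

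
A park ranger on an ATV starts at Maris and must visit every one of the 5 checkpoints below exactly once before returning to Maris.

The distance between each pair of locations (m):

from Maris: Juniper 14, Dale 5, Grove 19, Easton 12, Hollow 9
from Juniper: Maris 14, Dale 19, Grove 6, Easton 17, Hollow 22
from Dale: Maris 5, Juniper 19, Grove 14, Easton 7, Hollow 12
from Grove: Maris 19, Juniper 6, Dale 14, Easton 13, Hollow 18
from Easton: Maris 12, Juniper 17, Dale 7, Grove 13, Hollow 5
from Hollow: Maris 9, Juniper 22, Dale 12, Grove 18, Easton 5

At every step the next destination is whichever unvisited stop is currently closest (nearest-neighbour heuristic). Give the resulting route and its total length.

55 m along Maris → Dale → Easton → Hollow → Grove → Juniper → Maris.

Maris → [Dale:5 / Hollow:9 / Easton:12 / Juniper:14 / Grove:19] → Dale (5)
Dale → [Easton:7 / Hollow:12 / Grove:14 / Juniper:19] → Easton (7)
Easton → [Hollow:5 / Grove:13 / Juniper:17] → Hollow (5)
Hollow → [Grove:18 / Juniper:22] → Grove (18)
Grove → [Juniper:6] → Juniper (6)
Return Juniper→Maris: 14.
Total = 5 + 7 + 5 + 18 + 6 + 14 = 55.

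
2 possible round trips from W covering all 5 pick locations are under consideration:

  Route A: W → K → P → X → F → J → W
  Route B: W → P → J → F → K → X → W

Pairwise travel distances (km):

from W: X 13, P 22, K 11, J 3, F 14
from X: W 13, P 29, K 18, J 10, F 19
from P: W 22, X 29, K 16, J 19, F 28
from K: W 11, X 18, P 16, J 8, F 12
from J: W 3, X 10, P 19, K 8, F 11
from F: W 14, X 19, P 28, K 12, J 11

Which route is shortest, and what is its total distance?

Shortest is Route A, total 89 km.

Route A: 11 + 16 + 29 + 19 + 11 + 3 = 89
Route B: 22 + 19 + 11 + 12 + 18 + 13 = 95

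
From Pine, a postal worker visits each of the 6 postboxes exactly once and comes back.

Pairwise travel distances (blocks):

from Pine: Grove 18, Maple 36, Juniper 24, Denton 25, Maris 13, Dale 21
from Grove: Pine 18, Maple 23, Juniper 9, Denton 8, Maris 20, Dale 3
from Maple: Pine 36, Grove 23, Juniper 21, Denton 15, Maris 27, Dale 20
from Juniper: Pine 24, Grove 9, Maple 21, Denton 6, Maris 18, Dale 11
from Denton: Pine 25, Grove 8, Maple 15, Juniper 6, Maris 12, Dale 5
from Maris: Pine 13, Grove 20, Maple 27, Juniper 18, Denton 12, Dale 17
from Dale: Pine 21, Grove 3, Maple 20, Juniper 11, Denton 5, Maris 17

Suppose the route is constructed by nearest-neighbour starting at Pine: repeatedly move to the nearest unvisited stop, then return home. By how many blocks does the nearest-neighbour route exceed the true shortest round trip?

Excess over optimum: 6 blocks.

From Pine: Maris=13, Grove=18, Dale=21, Juniper=24, Denton=25, Maple=36 → choose Maris (13).
From Maris: Denton=12, Dale=17, Juniper=18, Grove=20, Maple=27 → choose Denton (12).
From Denton: Dale=5, Juniper=6, Grove=8, Maple=15 → choose Dale (5).
From Dale: Grove=3, Juniper=11, Maple=20 → choose Grove (3).
From Grove: Juniper=9, Maple=23 → choose Juniper (9).
From Juniper: Maple=21 → choose Maple (21).
NN route Pine → Maris → Denton → Dale → Grove → Juniper → Maple → Pine costs 99.
Optimal: Pine → Grove → Dale → Maple → Juniper → Denton → Maris → Pine costs 93 (by enumerating all 360 distinct tours).
Excess = 99 − 93 = 6.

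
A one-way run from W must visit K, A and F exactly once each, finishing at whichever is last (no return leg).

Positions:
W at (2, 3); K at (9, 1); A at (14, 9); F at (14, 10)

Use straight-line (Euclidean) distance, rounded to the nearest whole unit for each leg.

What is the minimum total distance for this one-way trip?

There are 3! = 6 possible orderings.
W→K→A→F: 7+9+1 = 17
W→K→F→A: 7+10+1 = 18
W→A→K→F: 13+9+10 = 32
W→A→F→K: 13+1+10 = 24
W→F→K→A: 14+10+9 = 33
W→F→A→K: 14+1+9 = 24
The minimum is 17.
One shortest path: W → K → A → F.

17 — the minimum one-way total.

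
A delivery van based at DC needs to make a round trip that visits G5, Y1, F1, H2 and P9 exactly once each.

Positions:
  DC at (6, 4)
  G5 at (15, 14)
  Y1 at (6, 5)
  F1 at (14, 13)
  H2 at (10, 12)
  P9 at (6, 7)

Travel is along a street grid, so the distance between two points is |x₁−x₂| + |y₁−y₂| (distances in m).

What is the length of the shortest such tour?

DC → G5 → Y1 → F1 → H2 → P9 → DC: 19+18+16+5+9+3 = 70
DC → G5 → Y1 → F1 → P9 → H2 → DC: 19+18+16+14+9+12 = 88
DC → G5 → Y1 → H2 → F1 → P9 → DC: 19+18+11+5+14+3 = 70
DC → G5 → Y1 → H2 → P9 → F1 → DC: 19+18+11+9+14+17 = 88
DC → G5 → Y1 → P9 → F1 → H2 → DC: 19+18+2+14+5+12 = 70
DC → G5 → Y1 → P9 → H2 → F1 → DC: 19+18+2+9+5+17 = 70
DC → G5 → F1 → Y1 → H2 → P9 → DC: 19+2+16+11+9+3 = 60
DC → G5 → F1 → Y1 → P9 → H2 → DC: 19+2+16+2+9+12 = 60
DC → G5 → F1 → H2 → Y1 → P9 → DC: 19+2+5+11+2+3 = 42
DC → G5 → F1 → H2 → P9 → Y1 → DC: 19+2+5+9+2+1 = 38
DC → G5 → F1 → P9 → Y1 → H2 → DC: 19+2+14+2+11+12 = 60
DC → G5 → F1 → P9 → H2 → Y1 → DC: 19+2+14+9+11+1 = 56
DC → G5 → H2 → Y1 → F1 → P9 → DC: 19+7+11+16+14+3 = 70
DC → G5 → H2 → Y1 → P9 → F1 → DC: 19+7+11+2+14+17 = 70
… (46 more)
The minimum is 38.
One optimal route: DC → G5 → F1 → H2 → P9 → Y1 → DC (or its reverse).

Minimum total distance: 38 m.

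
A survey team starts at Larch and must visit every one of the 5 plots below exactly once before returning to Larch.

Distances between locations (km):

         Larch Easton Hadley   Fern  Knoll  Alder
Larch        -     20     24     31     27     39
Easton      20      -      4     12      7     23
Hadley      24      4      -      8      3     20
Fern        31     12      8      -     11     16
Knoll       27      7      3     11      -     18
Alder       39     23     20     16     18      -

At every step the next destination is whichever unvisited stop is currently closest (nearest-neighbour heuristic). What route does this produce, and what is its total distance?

Nearest-neighbour total = 93 km; route Larch → Easton → Hadley → Knoll → Fern → Alder → Larch.

At Larch the remaining stops are Easton 20, Hadley 24, Knoll 27, Fern 31, Alder 39; go to Easton.
At Easton the remaining stops are Hadley 4, Knoll 7, Fern 12, Alder 23; go to Hadley.
At Hadley the remaining stops are Knoll 3, Fern 8, Alder 20; go to Knoll.
At Knoll the remaining stops are Fern 11, Alder 18; go to Fern.
At Fern the remaining stops are Alder 16; go to Alder.
Return Alder→Larch: 39.
Total = 20 + 4 + 3 + 11 + 16 + 39 = 93.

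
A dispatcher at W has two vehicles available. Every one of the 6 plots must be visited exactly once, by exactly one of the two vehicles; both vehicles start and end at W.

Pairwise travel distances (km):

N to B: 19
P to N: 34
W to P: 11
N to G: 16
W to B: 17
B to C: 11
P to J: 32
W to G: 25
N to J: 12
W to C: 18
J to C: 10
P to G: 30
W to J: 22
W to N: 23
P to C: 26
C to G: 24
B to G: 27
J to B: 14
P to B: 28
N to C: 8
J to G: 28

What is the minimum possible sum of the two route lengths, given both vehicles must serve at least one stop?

112 km — the smallest possible combined total.

Try each way of splitting the stops between the two vehicles (each non-empty) and, for each split, find the best tour for each vehicle:
  {P} + {N, J, B, C, G}: 22 + 90 = 112
  {N} + {P, J, B, C, G}: 46 + 106 = 152
  {P, N} + {J, B, C, G}: 68 + 90 = 158
  {J} + {P, N, B, C, G}: 44 + 93 = 137
  {P, J} + {N, B, C, G}: 65 + 77 = 142
  {N, J} + {P, B, C, G}: 57 + 93 = 150
  … (31 splits in total)
Best: vehicle 1 W → P → W = 22; vehicle 2 W → B → J → C → N → G → W = 90; combined 112.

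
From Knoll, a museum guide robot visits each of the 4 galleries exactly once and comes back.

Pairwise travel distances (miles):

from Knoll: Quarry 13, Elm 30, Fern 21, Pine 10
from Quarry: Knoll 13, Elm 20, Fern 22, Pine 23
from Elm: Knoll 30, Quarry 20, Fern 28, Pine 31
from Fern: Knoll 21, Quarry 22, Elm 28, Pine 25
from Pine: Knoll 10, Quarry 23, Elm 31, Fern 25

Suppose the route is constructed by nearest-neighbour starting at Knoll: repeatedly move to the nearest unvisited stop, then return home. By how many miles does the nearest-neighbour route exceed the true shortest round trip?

6 miles longer than the optimal tour.

From Knoll: Pine=10, Quarry=13, Fern=21, Elm=30 → choose Pine (10).
From Pine: Quarry=23, Fern=25, Elm=31 → choose Quarry (23).
From Quarry: Elm=20, Fern=22 → choose Elm (20).
From Elm: Fern=28 → choose Fern (28).
NN route Knoll → Pine → Quarry → Elm → Fern → Knoll costs 102.
Optimal: Knoll → Quarry → Elm → Fern → Pine → Knoll costs 96 (by enumerating all 12 distinct tours).
Excess = 102 − 96 = 6.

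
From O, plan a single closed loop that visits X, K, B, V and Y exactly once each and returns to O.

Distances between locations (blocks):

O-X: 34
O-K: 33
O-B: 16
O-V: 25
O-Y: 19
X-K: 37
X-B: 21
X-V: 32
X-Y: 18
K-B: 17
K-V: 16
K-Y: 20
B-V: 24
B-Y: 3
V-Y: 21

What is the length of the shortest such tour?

O - X - K - B - V - Y - O: 34+37+17+24+21+19 = 152
O - X - K - B - Y - V - O: 34+37+17+3+21+25 = 137
O - X - K - V - B - Y - O: 34+37+16+24+3+19 = 133
O - X - K - V - Y - B - O: 34+37+16+21+3+16 = 127
O - X - K - Y - B - V - O: 34+37+20+3+24+25 = 143
O - X - K - Y - V - B - O: 34+37+20+21+24+16 = 152
O - X - B - K - V - Y - O: 34+21+17+16+21+19 = 128
O - X - B - K - Y - V - O: 34+21+17+20+21+25 = 138
O - X - B - V - K - Y - O: 34+21+24+16+20+19 = 134
O - X - B - V - Y - K - O: 34+21+24+21+20+33 = 153
O - X - B - Y - K - V - O: 34+21+3+20+16+25 = 119
O - X - B - Y - V - K - O: 34+21+3+21+16+33 = 128
O - X - V - K - B - Y - O: 34+32+16+17+3+19 = 121
O - X - V - K - Y - B - O: 34+32+16+20+3+16 = 121
… (46 more)
O - X - Y - B - K - V - O: 34+18+3+17+16+25 = 113  ← best
The minimum is 113.
One optimal route: O → X → Y → B → K → V → O (or its reverse).

Minimum total distance: 113 blocks.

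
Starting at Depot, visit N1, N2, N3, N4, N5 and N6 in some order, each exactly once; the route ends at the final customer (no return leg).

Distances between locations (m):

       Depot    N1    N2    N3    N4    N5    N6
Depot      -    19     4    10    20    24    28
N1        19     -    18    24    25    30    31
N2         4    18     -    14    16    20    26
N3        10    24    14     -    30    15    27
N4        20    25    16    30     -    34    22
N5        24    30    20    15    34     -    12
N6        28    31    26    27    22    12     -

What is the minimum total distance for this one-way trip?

Shortest open route: 92 m.

There are 6! = 720 possible orderings.
Depot - N1 - N2 - N3 - N4 - N5 - N6: 19+18+14+30+34+12 = 127
Depot - N1 - N2 - N3 - N4 - N6 - N5: 19+18+14+30+22+12 = 115
Depot - N1 - N2 - N3 - N5 - N4 - N6: 19+18+14+15+34+22 = 122
Depot - N1 - N2 - N3 - N5 - N6 - N4: 19+18+14+15+12+22 = 100
Depot - N1 - N2 - N3 - N6 - N4 - N5: 19+18+14+27+22+34 = 134
Depot - N1 - N2 - N3 - N6 - N5 - N4: 19+18+14+27+12+34 = 124
Depot - N1 - N2 - N4 - N3 - N5 - N6: 19+18+16+30+15+12 = 110
Depot - N1 - N2 - N4 - N3 - N6 - N5: 19+18+16+30+27+12 = 122
… (712 more)
Depot - N2 - N3 - N5 - N6 - N4 - N1: 4+14+15+12+22+25 = 92  ← best
The minimum is 92.
One shortest path: Depot → N2 → N3 → N5 → N6 → N4 → N1.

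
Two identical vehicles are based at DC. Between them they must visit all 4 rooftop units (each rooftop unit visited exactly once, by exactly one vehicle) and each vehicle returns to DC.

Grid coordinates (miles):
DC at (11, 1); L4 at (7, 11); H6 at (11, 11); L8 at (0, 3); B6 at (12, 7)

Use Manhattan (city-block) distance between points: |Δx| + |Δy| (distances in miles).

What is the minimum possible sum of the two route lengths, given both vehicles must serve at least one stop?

Check every non-empty split of the stops between the two vehicles; for each half take its own optimal tour:
  {L4} + {H6, L8, B6}: 28 + 44 = 72
  {H6} + {L4, L8, B6}: 20 + 44 = 64
  {L4, H6} + {L8, B6}: 28 + 36 = 64
  {L8} + {L4, H6, B6}: 26 + 30 = 56
  {L4, L8} + {H6, B6}: 42 + 22 = 64
  {H6, L8} + {L4, B6}: 42 + 30 = 72
  … (7 splits in total)
Best: vehicle 1 DC → L8 → DC = 26; vehicle 2 DC → L4 → H6 → B6 → DC = 30; combined 56.

56 miles — the smallest possible combined total.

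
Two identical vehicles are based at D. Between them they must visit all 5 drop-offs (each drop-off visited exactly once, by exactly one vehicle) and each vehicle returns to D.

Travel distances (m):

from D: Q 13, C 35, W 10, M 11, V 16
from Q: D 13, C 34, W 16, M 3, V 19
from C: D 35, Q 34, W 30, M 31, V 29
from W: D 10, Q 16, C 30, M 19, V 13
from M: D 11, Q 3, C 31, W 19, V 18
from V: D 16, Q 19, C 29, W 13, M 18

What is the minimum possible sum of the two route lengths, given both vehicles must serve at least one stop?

There are 2^4 − 1 = 15 ways to divide the 5 stops into two non-empty groups. For each, the best each vehicle can do is its own shortest tour through its group:
  {Q} + {C, W, M, V}: 26 + 94 = 120
  {C} + {Q, W, M, V}: 70 + 56 = 126
  {Q, C} + {W, M, V}: 82 + 52 = 134
  {W} + {Q, C, M, V}: 20 + 92 = 112
  {Q, W} + {C, M, V}: 39 + 87 = 126
  {C, W} + {Q, M, V}: 75 + 49 = 124
  … (15 splits in total)
Best: vehicle 1 D → W → D = 20; vehicle 2 D → Q → M → C → V → D = 92; combined 112.

112 m — the smallest possible combined total.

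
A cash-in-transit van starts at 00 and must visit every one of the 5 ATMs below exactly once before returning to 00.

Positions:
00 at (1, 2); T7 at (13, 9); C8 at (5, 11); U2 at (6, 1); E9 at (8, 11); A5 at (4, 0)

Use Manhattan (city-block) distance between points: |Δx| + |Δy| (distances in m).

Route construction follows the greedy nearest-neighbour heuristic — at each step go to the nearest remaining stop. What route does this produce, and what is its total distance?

00 → [A5:5 / U2:6 / C8:13 / E9:16 / T7:19] → A5 (5)
A5 → [U2:3 / C8:12 / E9:15 / T7:18] → U2 (3)
U2 → [C8:11 / E9:12 / T7:15] → C8 (11)
C8 → [E9:3 / T7:10] → E9 (3)
E9 → [T7:7] → T7 (7)
Return T7→00: 19.
Total = 5 + 3 + 11 + 3 + 7 + 19 = 48.

Nearest-neighbour total = 48 m; route 00 → A5 → U2 → C8 → E9 → T7 → 00.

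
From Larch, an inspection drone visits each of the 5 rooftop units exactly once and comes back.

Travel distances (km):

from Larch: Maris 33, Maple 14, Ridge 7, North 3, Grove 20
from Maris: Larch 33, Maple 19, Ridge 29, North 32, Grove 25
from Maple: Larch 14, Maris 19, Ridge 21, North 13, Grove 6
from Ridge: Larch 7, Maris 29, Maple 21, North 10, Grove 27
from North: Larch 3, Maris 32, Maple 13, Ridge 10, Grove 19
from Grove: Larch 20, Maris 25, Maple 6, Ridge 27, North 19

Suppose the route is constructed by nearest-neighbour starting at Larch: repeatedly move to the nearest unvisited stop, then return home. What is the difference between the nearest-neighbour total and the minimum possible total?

Excess over optimum: 15 km.

From Larch: North=3, Ridge=7, Maple=14, Grove=20, Maris=33 → choose North (3).
From North: Ridge=10, Maple=13, Grove=19, Maris=32 → choose Ridge (10).
From Ridge: Maple=21, Grove=27, Maris=29 → choose Maple (21).
From Maple: Grove=6, Maris=19 → choose Grove (6).
From Grove: Maris=25 → choose Maris (25).
NN route Larch → North → Ridge → Maple → Grove → Maris → Larch costs 98.
Optimal: Larch → Ridge → Maris → Maple → Grove → North → Larch costs 83 (by enumerating all 60 distinct tours).
Excess = 98 − 83 = 15.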